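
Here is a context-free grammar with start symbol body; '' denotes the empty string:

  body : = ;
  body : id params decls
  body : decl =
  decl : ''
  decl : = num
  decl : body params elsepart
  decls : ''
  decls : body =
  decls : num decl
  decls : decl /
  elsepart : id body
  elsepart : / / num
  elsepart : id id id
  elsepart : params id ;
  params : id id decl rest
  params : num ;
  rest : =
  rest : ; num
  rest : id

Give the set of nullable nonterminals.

{ decl, decls }

Directly nullable (have an ''-production): decl, decls.
No other nonterminal has a production whose RHS symbols are all nullable.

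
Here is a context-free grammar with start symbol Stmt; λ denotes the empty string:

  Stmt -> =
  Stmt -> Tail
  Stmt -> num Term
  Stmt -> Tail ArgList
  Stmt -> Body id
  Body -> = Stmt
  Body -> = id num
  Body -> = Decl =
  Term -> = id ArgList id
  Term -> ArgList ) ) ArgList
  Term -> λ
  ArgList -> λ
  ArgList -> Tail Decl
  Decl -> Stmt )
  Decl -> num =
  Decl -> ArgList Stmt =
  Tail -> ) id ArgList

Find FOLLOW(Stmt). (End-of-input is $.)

Stmt is the start symbol, so $ ∈ FOLLOW(Stmt).
In Body -> = Stmt: Stmt is at the end, add FOLLOW(Body) = { id }.
In Decl -> Stmt ): add FIRST()) = { ) }.
In Decl -> ArgList Stmt =: add FIRST(=) = { = }.
Union: FOLLOW(Stmt) = { $, ), =, id }.

{ $, ), =, id }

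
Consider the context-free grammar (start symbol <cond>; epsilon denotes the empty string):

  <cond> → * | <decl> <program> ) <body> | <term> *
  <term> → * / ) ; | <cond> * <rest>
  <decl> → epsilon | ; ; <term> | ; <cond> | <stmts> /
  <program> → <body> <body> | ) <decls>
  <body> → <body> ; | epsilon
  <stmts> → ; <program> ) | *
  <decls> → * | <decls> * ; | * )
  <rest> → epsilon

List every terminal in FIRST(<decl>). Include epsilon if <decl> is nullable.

<decl> → epsilon contributes epsilon.
<decl> → ; ; <term> contributes {;}.
<decl> → ; <cond> contributes {;}.
From <decl> → <stmts> /: add FIRST(<stmts>) = { *, ; }.
Union: FIRST(<decl>) = { *, ;, epsilon }.

{ *, ;, epsilon }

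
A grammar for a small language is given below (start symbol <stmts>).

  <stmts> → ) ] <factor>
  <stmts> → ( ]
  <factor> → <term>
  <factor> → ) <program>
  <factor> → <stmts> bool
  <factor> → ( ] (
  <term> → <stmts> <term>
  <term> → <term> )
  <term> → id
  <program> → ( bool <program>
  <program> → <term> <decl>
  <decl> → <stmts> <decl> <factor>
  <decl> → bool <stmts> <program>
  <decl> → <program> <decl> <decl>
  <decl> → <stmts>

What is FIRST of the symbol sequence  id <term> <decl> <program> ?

{ id }

id is a terminal; add {id} and stop.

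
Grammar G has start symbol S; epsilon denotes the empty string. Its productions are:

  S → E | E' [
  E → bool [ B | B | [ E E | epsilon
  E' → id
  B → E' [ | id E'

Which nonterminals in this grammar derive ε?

Directly nullable (have an epsilon-production): E.
S → E with every symbol nullable, so S is nullable.
No other nonterminal has a production whose RHS symbols are all nullable.

{ E, S }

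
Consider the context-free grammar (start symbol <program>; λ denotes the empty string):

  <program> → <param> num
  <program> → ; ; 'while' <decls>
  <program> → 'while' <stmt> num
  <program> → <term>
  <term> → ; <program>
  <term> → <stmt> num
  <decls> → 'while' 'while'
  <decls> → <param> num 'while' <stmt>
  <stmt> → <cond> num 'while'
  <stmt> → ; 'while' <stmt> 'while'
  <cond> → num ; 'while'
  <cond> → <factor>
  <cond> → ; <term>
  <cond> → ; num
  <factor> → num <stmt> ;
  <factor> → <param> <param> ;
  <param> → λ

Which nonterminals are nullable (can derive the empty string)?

{ <param> }

Directly nullable (have an λ-production): <param>.
No other nonterminal has a production whose RHS symbols are all nullable.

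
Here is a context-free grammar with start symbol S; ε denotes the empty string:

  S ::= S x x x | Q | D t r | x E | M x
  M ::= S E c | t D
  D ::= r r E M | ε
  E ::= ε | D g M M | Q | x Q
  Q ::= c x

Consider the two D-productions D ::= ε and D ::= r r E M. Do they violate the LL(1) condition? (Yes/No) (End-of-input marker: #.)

FIRST(ε) = { ε } and FIRST(r r E M) = { r }.
The first alternative is nullable and FOLLOW(D) = { #, c, g, r, t, x } shares r with FIRST of the second — conflict.

Yes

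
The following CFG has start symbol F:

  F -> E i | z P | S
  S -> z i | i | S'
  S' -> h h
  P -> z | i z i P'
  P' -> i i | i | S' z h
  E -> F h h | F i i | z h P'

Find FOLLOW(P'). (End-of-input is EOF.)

In P -> i z i P': P' is at the end, add FOLLOW(P) = { EOF, h, i }.
In E -> z h P': P' is at the end, add FOLLOW(E) = { i }.
Union: FOLLOW(P') = { EOF, h, i }.

{ EOF, h, i }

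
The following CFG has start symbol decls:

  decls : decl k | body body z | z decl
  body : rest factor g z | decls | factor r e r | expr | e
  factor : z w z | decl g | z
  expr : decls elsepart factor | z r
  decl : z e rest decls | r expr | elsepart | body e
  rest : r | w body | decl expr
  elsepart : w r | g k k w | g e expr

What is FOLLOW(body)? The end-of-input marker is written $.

In decls : body body z: add FIRST(body z) = { e, g, r, w, z }.
In decls : body body z: add FIRST(z) = { z }.
In decl : body e: add FIRST(e) = { e }.
In rest : w body: body is at the end, add FOLLOW(rest) = { e, g, r, w, z }.
Union: FOLLOW(body) = { e, g, r, w, z }.

{ e, g, r, w, z }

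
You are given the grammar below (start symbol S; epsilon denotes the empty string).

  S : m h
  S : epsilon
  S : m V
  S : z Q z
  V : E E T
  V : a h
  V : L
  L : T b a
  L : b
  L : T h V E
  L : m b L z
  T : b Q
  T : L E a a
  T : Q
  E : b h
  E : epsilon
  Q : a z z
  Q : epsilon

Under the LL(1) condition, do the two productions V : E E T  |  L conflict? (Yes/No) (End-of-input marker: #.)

Yes

FIRST(E E T) = { a, b, h, m, epsilon } and FIRST(L) = { a, b, h, m }.
Both contain a, so the two alternatives are not disjoint — LL(1) conflict.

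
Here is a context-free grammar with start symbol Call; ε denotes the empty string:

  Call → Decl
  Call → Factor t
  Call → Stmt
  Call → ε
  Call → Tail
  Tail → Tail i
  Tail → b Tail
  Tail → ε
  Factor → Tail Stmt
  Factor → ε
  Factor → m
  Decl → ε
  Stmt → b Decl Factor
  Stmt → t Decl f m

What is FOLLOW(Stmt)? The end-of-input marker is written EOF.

{ EOF, t }

In Call → Stmt: Stmt is at the end, add FOLLOW(Call) = { EOF }.
In Factor → Tail Stmt: Stmt is at the end, add FOLLOW(Factor) = { EOF, t }.
Union: FOLLOW(Stmt) = { EOF, t }.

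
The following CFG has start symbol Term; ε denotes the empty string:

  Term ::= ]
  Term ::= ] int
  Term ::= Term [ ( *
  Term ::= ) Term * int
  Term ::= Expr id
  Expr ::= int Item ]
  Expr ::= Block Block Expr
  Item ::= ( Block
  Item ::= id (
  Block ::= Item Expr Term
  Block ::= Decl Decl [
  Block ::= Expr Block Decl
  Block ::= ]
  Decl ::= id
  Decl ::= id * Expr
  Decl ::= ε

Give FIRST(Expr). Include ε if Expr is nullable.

Expr ::= int Item ] contributes {int}.
From Expr ::= Block Block Expr: add FIRST(Block) = { (, [, ], id, int }.
Union: FIRST(Expr) = { (, [, ], id, int }.

{ (, [, ], id, int }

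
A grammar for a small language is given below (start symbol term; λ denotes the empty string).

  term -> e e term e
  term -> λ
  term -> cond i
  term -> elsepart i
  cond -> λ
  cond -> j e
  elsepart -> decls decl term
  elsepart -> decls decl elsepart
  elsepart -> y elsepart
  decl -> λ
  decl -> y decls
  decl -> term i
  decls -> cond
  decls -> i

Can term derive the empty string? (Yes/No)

Yes

term has an λ-production, so term ⇒ λ.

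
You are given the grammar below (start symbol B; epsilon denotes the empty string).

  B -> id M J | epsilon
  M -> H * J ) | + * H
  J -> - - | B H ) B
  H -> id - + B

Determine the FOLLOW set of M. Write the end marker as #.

{ -, id }

In B -> id M J: add FIRST(J) = { -, id }.
Union: FOLLOW(M) = { -, id }.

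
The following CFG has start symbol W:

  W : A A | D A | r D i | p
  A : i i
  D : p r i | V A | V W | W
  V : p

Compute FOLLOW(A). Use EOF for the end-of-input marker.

In W : A A: add FIRST(A) = { i }.
In W : A A: A is at the end, add FOLLOW(W) = { EOF, i }.
In W : D A: A is at the end, add FOLLOW(W) = { EOF, i }.
In D : V A: A is at the end, add FOLLOW(D) = { i }.
Union: FOLLOW(A) = { EOF, i }.

{ EOF, i }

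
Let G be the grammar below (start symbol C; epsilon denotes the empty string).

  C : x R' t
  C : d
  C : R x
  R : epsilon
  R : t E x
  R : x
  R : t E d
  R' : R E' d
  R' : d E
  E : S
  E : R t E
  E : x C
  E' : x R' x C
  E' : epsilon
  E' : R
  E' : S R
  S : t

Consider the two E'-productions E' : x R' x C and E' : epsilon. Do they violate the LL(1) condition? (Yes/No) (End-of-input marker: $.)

No

FIRST(x R' x C) = { x } and FIRST(epsilon) = { epsilon }.
The second is nullable but FOLLOW(E') = { d } is disjoint from FIRST of the first.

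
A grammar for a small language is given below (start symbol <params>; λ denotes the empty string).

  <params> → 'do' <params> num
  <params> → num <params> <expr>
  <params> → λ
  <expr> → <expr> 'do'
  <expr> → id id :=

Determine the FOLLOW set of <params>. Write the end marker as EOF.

<params> is the start symbol, so EOF ∈ FOLLOW(<params>).
In <params> → 'do' <params> num: add FIRST(num) = { num }.
In <params> → num <params> <expr>: add FIRST(<expr>) = { id }.
Union: FOLLOW(<params>) = { EOF, id, num }.

{ EOF, id, num }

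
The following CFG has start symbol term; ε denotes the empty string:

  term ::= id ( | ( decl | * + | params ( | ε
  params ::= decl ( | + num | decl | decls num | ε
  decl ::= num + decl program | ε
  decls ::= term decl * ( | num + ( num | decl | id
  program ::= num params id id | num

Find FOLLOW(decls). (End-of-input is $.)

In params ::= decls num: add FIRST(num) = { num }.
Union: FOLLOW(decls) = { num }.

{ num }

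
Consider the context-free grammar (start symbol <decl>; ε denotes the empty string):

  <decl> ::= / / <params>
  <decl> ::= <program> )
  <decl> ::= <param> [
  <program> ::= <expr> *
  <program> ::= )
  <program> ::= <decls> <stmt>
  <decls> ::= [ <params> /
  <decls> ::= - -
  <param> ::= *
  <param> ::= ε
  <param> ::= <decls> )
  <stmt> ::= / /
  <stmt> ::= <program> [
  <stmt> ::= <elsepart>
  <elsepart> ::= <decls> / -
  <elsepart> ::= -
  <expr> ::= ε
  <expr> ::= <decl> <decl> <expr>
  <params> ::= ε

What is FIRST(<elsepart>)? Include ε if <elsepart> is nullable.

{ -, [ }

From <elsepart> ::= <decls> / -: add FIRST(<decls>) = { -, [ }.
<elsepart> ::= - contributes {-}.
Union: FIRST(<elsepart>) = { -, [ }.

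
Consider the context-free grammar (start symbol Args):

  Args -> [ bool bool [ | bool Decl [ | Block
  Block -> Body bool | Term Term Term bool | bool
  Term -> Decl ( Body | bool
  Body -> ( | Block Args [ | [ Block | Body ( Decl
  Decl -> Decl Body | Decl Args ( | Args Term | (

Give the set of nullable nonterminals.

{ } (none)

No nonterminal has an empty production or an RHS whose symbols are all nullable.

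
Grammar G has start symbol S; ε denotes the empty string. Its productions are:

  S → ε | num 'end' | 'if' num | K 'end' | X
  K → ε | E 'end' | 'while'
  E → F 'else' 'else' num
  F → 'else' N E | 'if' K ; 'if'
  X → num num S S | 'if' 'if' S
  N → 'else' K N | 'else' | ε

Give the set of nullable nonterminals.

{ K, N, S }

Directly nullable (have an ε-production): S, K, N.
No other nonterminal has a production whose RHS symbols are all nullable.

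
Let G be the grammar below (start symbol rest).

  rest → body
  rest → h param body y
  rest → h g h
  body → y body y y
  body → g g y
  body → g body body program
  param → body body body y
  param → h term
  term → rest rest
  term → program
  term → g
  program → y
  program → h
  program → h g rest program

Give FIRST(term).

From term → rest rest: add FIRST(rest) = { g, h, y }.
From term → program: add FIRST(program) = { h, y }.
term → g contributes {g}.
Union: FIRST(term) = { g, h, y }.

{ g, h, y }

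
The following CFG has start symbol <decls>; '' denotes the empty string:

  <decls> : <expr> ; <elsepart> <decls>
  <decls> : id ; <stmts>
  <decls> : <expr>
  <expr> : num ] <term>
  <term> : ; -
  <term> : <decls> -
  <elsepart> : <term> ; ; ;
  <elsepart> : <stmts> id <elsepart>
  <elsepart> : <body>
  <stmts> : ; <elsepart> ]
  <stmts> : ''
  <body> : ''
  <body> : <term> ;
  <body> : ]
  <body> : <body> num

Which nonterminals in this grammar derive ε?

Directly nullable (have an ''-production): <stmts>, <body>.
<elsepart> : <body> with every symbol nullable, so <elsepart> is nullable.
No other nonterminal has a production whose RHS symbols are all nullable.

{ <body>, <elsepart>, <stmts> }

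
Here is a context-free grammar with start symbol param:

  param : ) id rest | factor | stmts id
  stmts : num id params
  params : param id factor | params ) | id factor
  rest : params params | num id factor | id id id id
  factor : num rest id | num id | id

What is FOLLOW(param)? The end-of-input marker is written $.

{ $, id }

param is the start symbol, so $ ∈ FOLLOW(param).
In params : param id factor: add FIRST(id factor) = { id }.
Union: FOLLOW(param) = { $, id }.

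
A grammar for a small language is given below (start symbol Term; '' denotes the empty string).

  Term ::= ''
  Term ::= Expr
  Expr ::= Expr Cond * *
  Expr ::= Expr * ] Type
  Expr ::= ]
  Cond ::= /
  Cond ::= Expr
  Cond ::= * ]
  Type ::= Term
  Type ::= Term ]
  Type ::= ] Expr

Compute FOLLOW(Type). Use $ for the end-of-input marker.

{ $, *, /, ] }

In Expr ::= Expr * ] Type: Type is at the end, add FOLLOW(Expr) = { $, *, /, ] }.
Union: FOLLOW(Type) = { $, *, /, ] }.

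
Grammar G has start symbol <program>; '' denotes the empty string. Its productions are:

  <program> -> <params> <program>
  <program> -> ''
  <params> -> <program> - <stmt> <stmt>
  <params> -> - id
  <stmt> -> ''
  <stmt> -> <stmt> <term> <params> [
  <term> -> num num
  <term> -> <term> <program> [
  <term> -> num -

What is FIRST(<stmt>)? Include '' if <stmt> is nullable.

<stmt> -> '' contributes ''.
From <stmt> -> <stmt> <term> <params> [: <stmt> nullable, take FIRST(<stmt>) ∪ FIRST(<term>) = { num }.
Union: FIRST(<stmt>) = { num, '' }.

{ num, '' }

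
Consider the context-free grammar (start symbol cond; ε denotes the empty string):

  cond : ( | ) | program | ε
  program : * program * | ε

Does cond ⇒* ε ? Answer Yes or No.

cond has an ε-production, so cond ⇒ ε.

Yes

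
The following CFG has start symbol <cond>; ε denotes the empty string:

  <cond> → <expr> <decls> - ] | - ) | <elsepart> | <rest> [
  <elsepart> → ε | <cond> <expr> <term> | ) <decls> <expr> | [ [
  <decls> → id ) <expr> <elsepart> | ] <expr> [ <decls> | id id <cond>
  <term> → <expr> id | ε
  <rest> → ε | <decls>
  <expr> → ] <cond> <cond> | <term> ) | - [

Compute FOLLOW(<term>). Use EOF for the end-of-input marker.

In <elsepart> → <cond> <expr> <term>: <term> is at the end, add FOLLOW(<elsepart>) = { EOF, ), -, [, ], id }.
In <expr> → <term> ): add FIRST()) = { ) }.
Union: FOLLOW(<term>) = { EOF, ), -, [, ], id }.

{ EOF, ), -, [, ], id }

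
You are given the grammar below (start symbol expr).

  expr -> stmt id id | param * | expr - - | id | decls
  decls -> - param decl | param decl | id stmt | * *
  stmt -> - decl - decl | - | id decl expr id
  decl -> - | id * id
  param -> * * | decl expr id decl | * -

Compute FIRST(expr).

{ *, -, id }

From expr -> stmt id id: add FIRST(stmt) = { -, id }.
From expr -> param *: add FIRST(param) = { *, -, id }.
From expr -> expr - -: add FIRST(expr) = { *, -, id }.
expr -> id contributes {id}.
From expr -> decls: add FIRST(decls) = { *, -, id }.
Union: FIRST(expr) = { *, -, id }.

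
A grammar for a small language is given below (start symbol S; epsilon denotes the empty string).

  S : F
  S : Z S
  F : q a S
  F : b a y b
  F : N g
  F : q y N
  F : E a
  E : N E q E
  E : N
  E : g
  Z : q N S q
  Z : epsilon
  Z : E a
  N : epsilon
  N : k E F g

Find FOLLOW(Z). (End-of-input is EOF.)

In S : Z S: add FIRST(S) = { a, b, g, k, q }.
Union: FOLLOW(Z) = { a, b, g, k, q }.

{ a, b, g, k, q }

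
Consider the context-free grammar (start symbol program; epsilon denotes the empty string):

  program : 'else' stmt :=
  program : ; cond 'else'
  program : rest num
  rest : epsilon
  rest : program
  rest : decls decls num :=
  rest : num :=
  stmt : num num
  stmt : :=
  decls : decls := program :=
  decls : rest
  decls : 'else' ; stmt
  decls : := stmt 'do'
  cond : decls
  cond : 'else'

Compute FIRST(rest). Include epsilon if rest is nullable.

{ 'else', :=, ;, num, epsilon }

rest : epsilon contributes epsilon.
From rest : program: add FIRST(program) = { 'else', :=, ;, num }.
From rest : decls decls num :=: decls, decls nullable, take FIRST(decls) ∪ FIRST(decls) ∪ {num} = { 'else', :=, ;, num }.
rest : num := contributes {num}.
Union: FIRST(rest) = { 'else', :=, ;, num, epsilon }.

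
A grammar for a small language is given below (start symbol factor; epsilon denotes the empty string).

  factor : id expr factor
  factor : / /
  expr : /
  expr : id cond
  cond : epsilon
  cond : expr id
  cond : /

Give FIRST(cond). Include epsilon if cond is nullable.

{ /, id, epsilon }

cond : epsilon contributes epsilon.
From cond : expr id: add FIRST(expr) = { /, id }.
cond : / contributes {/}.
Union: FIRST(cond) = { /, id, epsilon }.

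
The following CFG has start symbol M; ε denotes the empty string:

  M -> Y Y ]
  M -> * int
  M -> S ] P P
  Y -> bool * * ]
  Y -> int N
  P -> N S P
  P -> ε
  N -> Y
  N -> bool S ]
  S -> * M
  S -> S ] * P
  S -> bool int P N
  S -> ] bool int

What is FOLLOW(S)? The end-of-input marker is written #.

In M -> S ] P P: add FIRST(] P P) = { ] }.
In P -> N S P: add FIRST(P)\{ε} = { bool, int }.
  Since P is nullable, also add FOLLOW(P) = { #, ], bool, int }.
In N -> bool S ]: add FIRST(]) = { ] }.
In S -> S ] * P: add FIRST(] * P) = { ] }.
Union: FOLLOW(S) = { #, ], bool, int }.

{ #, ], bool, int }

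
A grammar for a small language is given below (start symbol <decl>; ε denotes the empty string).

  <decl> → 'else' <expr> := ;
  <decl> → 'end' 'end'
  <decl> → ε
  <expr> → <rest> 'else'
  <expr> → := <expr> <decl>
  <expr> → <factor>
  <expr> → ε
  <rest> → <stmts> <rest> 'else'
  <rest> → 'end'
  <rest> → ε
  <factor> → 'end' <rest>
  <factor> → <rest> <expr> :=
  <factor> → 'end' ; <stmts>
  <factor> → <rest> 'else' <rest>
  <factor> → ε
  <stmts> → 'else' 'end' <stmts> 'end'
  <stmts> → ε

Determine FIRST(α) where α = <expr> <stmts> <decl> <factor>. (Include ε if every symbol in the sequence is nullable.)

{ 'else', 'end', :=, ε }

Add FIRST(<expr>)\{ε} = { 'else', 'end', := }; <expr> is nullable, continue.
Add FIRST(<stmts>)\{ε} = { 'else' }; <stmts> is nullable, continue.
Add FIRST(<decl>)\{ε} = { 'else', 'end' }; <decl> is nullable, continue.
Add FIRST(<factor>)\{ε} = { 'else', 'end', := }; <factor> is nullable, continue.
Every symbol is nullable, so include ε.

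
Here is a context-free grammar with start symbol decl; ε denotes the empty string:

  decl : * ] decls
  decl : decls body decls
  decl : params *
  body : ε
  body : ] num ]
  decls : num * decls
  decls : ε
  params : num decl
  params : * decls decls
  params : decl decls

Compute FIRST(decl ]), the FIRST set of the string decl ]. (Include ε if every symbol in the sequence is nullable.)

Add FIRST(decl)\{ε} = { *, ], num }; decl is nullable, continue.
] is a terminal; add {]} and stop.

{ *, ], num }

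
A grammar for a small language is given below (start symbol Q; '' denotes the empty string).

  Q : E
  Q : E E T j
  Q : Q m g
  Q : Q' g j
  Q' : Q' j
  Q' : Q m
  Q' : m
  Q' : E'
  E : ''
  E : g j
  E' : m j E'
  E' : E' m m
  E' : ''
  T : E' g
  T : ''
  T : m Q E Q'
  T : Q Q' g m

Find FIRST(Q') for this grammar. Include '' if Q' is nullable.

From Q' : Q' j: Q' nullable, take FIRST(Q') ∪ {j} = { g, j, m }.
From Q' : Q m: Q nullable, take FIRST(Q) ∪ {m} = { g, j, m }.
Q' : m contributes {m}.
From Q' : E': add FIRST(E') = { m, '' } (including '' since E' is nullable).
Union: FIRST(Q') = { g, j, m, '' }.

{ g, j, m, '' }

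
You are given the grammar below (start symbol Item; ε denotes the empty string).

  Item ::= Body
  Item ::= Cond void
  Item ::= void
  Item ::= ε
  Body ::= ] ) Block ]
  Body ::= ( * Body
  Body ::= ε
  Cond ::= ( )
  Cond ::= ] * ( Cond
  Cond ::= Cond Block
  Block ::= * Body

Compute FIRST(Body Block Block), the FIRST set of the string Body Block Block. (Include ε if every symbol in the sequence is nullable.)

Add FIRST(Body)\{ε} = { (, ] }; Body is nullable, continue.
Add FIRST(Block) = { * }; Block is not nullable, stop.

{ (, *, ] }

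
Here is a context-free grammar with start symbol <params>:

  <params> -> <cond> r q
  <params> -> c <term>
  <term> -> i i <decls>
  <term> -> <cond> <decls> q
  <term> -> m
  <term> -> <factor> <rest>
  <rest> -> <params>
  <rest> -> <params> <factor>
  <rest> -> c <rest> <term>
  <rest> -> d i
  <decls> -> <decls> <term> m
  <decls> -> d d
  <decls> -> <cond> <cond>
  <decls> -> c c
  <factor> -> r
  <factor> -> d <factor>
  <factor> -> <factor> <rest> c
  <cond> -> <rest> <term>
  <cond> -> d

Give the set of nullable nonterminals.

No nonterminal has an empty production or an RHS whose symbols are all nullable.

{ } (none)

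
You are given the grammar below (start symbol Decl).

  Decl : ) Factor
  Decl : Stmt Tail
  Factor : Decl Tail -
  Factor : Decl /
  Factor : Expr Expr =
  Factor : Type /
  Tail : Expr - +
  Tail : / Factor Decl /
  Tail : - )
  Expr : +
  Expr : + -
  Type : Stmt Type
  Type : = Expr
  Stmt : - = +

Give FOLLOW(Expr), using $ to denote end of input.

In Factor : Expr Expr =: add FIRST(Expr =) = { + }.
In Factor : Expr Expr =: add FIRST(=) = { = }.
In Tail : Expr - +: add FIRST(- +) = { - }.
In Type : = Expr: Expr is at the end, add FOLLOW(Type) = { / }.
Union: FOLLOW(Expr) = { +, -, /, = }.

{ +, -, /, = }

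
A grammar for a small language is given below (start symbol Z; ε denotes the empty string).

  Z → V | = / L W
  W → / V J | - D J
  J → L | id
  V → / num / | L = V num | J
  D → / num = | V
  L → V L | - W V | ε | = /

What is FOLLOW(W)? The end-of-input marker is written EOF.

In Z → = / L W: W is at the end, add FOLLOW(Z) = { EOF }.
In L → - W V: add FIRST(V)\{ε} = { -, /, =, id }.
  Since V is nullable, also add FOLLOW(L) = { EOF, -, /, =, id, num }.
Union: FOLLOW(W) = { EOF, -, /, =, id, num }.

{ EOF, -, /, =, id, num }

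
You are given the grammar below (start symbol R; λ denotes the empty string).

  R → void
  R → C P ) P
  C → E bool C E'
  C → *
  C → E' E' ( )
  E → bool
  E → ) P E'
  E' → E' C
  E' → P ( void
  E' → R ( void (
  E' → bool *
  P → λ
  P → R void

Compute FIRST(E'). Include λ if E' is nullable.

From E' → E' C: add FIRST(E') = { (, ), *, bool, void }.
From E' → P ( void: P nullable, take FIRST(P) ∪ {(} = { (, ), *, bool, void }.
From E' → R ( void (: add FIRST(R) = { (, ), *, bool, void }.
E' → bool * contributes {bool}.
Union: FIRST(E') = { (, ), *, bool, void }.

{ (, ), *, bool, void }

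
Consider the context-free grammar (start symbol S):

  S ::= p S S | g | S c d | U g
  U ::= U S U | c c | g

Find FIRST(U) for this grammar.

From U ::= U S U: add FIRST(U) = { c, g }.
U ::= c c contributes {c}.
U ::= g contributes {g}.
Union: FIRST(U) = { c, g }.

{ c, g }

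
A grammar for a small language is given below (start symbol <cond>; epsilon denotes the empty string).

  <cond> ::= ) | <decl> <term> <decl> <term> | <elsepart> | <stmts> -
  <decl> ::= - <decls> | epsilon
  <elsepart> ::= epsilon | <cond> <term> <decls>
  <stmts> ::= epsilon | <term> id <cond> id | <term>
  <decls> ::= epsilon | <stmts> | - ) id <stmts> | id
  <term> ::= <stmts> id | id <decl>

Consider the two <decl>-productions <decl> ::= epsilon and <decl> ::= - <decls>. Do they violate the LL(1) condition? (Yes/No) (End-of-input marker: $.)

Yes

FIRST(epsilon) = { epsilon } and FIRST(- <decls>) = { - }.
The first alternative is nullable and FOLLOW(<decl>) = { $, -, id } shares - with FIRST of the second — conflict.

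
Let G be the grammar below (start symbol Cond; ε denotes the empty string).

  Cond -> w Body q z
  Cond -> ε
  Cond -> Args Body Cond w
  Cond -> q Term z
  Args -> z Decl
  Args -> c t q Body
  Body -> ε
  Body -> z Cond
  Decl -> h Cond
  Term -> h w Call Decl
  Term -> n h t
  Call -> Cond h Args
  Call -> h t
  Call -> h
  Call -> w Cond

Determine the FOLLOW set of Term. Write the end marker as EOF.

{ z }

In Cond -> q Term z: add FIRST(z) = { z }.
Union: FOLLOW(Term) = { z }.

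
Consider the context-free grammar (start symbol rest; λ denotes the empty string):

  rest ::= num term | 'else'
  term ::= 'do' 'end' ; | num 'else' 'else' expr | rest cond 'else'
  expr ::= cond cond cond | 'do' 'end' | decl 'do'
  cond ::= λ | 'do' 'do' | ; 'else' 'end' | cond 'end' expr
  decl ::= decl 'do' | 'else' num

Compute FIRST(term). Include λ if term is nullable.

term ::= 'do' 'end' ; contributes {'do'}.
term ::= num 'else' 'else' expr contributes {num}.
From term ::= rest cond 'else': add FIRST(rest) = { 'else', num }.
Union: FIRST(term) = { 'do', 'else', num }.

{ 'do', 'else', num }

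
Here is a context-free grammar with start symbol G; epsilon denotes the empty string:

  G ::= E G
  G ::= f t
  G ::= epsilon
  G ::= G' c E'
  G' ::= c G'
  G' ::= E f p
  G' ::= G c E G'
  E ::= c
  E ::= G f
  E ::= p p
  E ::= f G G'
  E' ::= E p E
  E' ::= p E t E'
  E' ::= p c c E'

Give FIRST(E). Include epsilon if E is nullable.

E ::= c contributes {c}.
From E ::= G f: G nullable, take FIRST(G) ∪ {f} = { c, f, p }.
E ::= p p contributes {p}.
E ::= f G G' contributes {f}.
Union: FIRST(E) = { c, f, p }.

{ c, f, p }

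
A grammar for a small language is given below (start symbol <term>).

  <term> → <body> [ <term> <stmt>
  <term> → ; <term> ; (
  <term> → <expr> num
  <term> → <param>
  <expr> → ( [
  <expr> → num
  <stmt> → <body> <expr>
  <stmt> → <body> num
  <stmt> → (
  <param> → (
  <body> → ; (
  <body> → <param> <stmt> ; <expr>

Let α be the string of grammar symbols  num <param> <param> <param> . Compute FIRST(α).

num is a terminal; add {num} and stop.

{ num }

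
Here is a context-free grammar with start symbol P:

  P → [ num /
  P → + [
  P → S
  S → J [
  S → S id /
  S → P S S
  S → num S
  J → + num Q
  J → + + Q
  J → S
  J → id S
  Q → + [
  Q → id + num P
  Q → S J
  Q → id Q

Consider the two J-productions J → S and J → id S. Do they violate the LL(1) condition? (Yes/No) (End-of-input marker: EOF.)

Yes

FIRST(S) = { +, [, id, num } and FIRST(id S) = { id }.
Both contain id, so the two alternatives are not disjoint — LL(1) conflict.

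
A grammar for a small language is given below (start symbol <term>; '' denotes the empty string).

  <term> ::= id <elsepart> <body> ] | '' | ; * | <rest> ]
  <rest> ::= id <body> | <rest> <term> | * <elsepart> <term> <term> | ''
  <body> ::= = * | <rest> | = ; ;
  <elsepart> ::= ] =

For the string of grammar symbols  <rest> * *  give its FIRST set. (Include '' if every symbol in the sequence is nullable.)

Add FIRST(<rest>)\{''} = { *, ;, ], id }; <rest> is nullable, continue.
* is a terminal; add {*} and stop.

{ *, ;, ], id }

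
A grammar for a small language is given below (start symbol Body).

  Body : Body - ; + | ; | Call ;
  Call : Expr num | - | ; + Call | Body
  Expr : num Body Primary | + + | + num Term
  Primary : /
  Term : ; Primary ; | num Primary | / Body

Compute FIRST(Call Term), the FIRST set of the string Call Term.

{ +, -, ;, num }

Add FIRST(Call) = { +, -, ;, num }; Call is not nullable, stop.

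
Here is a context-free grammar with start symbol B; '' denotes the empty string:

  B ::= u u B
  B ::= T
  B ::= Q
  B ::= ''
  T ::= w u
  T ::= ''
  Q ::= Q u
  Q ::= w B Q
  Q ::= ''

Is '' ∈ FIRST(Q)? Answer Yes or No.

Yes

Q has an ''-production, so Q ⇒ ''.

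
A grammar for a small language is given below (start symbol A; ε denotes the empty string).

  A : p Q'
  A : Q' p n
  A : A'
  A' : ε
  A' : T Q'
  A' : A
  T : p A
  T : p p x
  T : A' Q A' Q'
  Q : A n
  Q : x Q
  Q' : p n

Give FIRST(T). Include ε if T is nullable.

{ n, p, x }

T : p A contributes {p}.
T : p p x contributes {p}.
From T : A' Q A' Q': A' nullable, take FIRST(A') ∪ FIRST(Q) = { n, p, x }.
Union: FIRST(T) = { n, p, x }.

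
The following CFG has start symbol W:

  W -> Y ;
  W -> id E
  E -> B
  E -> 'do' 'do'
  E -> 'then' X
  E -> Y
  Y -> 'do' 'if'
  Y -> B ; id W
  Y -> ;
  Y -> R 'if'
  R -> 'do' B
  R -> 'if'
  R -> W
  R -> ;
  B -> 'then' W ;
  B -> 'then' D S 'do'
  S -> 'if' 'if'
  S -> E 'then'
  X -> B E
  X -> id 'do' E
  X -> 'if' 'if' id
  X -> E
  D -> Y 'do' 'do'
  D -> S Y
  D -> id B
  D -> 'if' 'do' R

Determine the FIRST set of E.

From E -> B: add FIRST(B) = { 'then' }.
E -> 'do' 'do' contributes {'do'}.
E -> 'then' X contributes {'then'}.
From E -> Y: add FIRST(Y) = { 'do', 'if', 'then', ;, id }.
Union: FIRST(E) = { 'do', 'if', 'then', ;, id }.

{ 'do', 'if', 'then', ;, id }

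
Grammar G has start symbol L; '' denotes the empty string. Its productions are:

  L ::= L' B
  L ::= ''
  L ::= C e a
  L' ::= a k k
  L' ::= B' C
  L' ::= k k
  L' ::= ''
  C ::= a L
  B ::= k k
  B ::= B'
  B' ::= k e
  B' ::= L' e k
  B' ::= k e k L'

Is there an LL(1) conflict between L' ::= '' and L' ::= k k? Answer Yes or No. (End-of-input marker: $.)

Yes

FIRST('') = { '' } and FIRST(k k) = { k }.
The first alternative is nullable and FOLLOW(L') = { $, a, e, k } shares k with FIRST of the second — conflict.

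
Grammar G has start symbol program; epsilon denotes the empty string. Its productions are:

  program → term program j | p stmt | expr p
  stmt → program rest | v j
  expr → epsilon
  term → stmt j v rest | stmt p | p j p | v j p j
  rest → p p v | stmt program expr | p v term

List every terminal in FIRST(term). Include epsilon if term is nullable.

{ p, v }

From term → stmt j v rest: add FIRST(stmt) = { p, v }.
From term → stmt p: add FIRST(stmt) = { p, v }.
term → p j p contributes {p}.
term → v j p j contributes {v}.
Union: FIRST(term) = { p, v }.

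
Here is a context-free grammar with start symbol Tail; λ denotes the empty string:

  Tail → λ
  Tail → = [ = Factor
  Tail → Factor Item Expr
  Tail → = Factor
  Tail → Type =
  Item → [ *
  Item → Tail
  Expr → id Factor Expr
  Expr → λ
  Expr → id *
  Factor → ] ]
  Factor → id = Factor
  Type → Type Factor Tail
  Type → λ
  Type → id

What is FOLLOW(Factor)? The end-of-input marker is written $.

In Tail → = [ = Factor: Factor is at the end, add FOLLOW(Tail) = { $, =, ], id }.
In Tail → Factor Item Expr: add FIRST(Item Expr)\{λ} = { =, [, ], id }.
  Since Item Expr is nullable, also add FOLLOW(Tail) = { $, =, ], id }.
In Tail → = Factor: Factor is at the end, add FOLLOW(Tail) = { $, =, ], id }.
In Expr → id Factor Expr: add FIRST(Expr)\{λ} = { id }.
  Since Expr is nullable, also add FOLLOW(Expr) = { $, =, ], id }.
In Factor → id = Factor: Factor is at the end, add FOLLOW(Factor) = { $, =, [, ], id }.
In Type → Type Factor Tail: add FIRST(Tail)\{λ} = { =, ], id }.
  Since Tail is nullable, also add FOLLOW(Type) = { =, ], id }.
Union: FOLLOW(Factor) = { $, =, [, ], id }.

{ $, =, [, ], id }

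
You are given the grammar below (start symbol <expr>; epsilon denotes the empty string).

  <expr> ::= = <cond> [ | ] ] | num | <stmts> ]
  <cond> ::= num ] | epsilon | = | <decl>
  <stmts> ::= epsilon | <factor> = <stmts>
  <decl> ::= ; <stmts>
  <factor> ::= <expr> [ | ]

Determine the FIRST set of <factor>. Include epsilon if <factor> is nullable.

{ =, ], num }

From <factor> ::= <expr> [: add FIRST(<expr>) = { =, ], num }.
<factor> ::= ] contributes {]}.
Union: FIRST(<factor>) = { =, ], num }.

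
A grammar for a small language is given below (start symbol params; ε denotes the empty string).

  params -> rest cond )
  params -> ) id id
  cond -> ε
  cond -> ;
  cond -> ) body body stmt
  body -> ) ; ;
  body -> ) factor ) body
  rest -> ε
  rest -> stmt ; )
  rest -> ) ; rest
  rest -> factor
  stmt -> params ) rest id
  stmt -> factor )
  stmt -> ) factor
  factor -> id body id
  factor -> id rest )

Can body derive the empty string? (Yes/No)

Nullable nonterminals: cond, rest.
No production of body has an RHS whose symbols are all nullable, so body is not nullable.

No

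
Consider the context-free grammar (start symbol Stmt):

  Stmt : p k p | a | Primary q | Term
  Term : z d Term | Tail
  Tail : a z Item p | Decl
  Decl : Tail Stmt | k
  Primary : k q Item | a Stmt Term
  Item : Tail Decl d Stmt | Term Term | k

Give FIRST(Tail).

{ a, k }

Tail : a z Item p contributes {a}.
From Tail : Decl: add FIRST(Decl) = { a, k }.
Union: FIRST(Tail) = { a, k }.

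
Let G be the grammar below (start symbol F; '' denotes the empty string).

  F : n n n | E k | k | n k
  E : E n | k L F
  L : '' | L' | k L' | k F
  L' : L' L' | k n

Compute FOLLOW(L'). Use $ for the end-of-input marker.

{ k, n }

In L : L': L' is at the end, add FOLLOW(L) = { k, n }.
In L : k L': L' is at the end, add FOLLOW(L) = { k, n }.
In L' : L' L': add FIRST(L') = { k }.
In L' : L' L': L' is at the end, add FOLLOW(L') = { k, n }.
Union: FOLLOW(L') = { k, n }.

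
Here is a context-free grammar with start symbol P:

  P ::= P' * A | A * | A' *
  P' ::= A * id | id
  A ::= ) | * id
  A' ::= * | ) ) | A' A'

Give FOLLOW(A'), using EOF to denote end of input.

In P ::= A' *: add FIRST(*) = { * }.
In A' ::= A' A': add FIRST(A') = { ), * }.
In A' ::= A' A': A' is at the end, add FOLLOW(A') = { ), * }.
Union: FOLLOW(A') = { ), * }.

{ ), * }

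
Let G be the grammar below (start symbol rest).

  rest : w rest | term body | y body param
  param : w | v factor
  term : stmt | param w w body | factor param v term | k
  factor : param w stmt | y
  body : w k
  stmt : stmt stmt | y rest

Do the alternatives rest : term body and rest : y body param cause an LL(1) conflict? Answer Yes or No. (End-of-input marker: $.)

Yes

FIRST(term body) = { k, v, w, y } and FIRST(y body param) = { y }.
Both contain y, so the two alternatives are not disjoint — LL(1) conflict.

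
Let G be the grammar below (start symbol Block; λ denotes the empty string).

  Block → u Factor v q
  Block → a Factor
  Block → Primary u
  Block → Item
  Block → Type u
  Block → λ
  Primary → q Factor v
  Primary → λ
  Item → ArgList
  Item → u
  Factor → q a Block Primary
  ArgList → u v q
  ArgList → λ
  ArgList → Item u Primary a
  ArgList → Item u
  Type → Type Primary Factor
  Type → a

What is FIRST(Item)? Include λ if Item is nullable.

{ u, λ }

From Item → ArgList: add FIRST(ArgList) = { u, λ } (including λ since ArgList is nullable).
Item → u contributes {u}.
Union: FIRST(Item) = { u, λ }.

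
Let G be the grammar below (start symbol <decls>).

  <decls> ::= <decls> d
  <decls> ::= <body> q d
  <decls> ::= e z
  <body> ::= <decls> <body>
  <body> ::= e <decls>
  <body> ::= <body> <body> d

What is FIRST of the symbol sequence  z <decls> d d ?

{ z }

z is a terminal; add {z} and stop.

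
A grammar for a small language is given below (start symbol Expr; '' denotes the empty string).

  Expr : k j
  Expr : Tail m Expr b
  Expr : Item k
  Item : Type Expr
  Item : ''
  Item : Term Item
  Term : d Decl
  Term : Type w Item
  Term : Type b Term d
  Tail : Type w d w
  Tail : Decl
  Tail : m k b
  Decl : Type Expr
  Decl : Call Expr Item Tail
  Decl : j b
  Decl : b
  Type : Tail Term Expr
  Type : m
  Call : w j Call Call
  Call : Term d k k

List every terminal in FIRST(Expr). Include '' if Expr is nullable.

Expr : k j contributes {k}.
From Expr : Tail m Expr b: add FIRST(Tail) = { b, d, j, m, w }.
From Expr : Item k: Item nullable, take FIRST(Item) ∪ {k} = { b, d, j, k, m, w }.
Union: FIRST(Expr) = { b, d, j, k, m, w }.

{ b, d, j, k, m, w }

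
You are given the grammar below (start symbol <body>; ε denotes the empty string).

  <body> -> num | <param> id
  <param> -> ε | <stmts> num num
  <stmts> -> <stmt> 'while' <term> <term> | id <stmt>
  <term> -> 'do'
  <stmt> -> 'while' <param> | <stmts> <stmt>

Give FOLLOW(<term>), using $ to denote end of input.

In <stmts> -> <stmt> 'while' <term> <term>: add FIRST(<term>) = { 'do' }.
In <stmts> -> <stmt> 'while' <term> <term>: <term> is at the end, add FOLLOW(<stmts>) = { 'while', id, num }.
Union: FOLLOW(<term>) = { 'do', 'while', id, num }.

{ 'do', 'while', id, num }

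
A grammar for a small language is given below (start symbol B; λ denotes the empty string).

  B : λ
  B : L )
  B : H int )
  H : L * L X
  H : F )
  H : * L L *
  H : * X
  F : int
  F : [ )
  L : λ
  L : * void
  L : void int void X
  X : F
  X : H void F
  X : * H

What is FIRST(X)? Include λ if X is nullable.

From X : F: add FIRST(F) = { [, int }.
From X : H void F: add FIRST(H) = { *, [, int, void }.
X : * H contributes {*}.
Union: FIRST(X) = { *, [, int, void }.

{ *, [, int, void }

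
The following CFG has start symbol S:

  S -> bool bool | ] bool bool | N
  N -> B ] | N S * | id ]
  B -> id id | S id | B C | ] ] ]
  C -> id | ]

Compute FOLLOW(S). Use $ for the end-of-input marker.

S is the start symbol, so $ ∈ FOLLOW(S).
In N -> N S *: add FIRST(*) = { * }.
In B -> S id: add FIRST(id) = { id }.
Union: FOLLOW(S) = { $, *, id }.

{ $, *, id }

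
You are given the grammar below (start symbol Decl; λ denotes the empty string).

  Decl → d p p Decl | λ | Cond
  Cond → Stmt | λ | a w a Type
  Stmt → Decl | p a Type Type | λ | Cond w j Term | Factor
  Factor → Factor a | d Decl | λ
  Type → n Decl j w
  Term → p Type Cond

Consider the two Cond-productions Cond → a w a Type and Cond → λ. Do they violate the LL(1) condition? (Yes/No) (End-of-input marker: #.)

Yes

FIRST(a w a Type) = { a } and FIRST(λ) = { λ }.
The second alternative is nullable and FOLLOW(Cond) = { #, a, j, w } shares a with FIRST of the first — conflict.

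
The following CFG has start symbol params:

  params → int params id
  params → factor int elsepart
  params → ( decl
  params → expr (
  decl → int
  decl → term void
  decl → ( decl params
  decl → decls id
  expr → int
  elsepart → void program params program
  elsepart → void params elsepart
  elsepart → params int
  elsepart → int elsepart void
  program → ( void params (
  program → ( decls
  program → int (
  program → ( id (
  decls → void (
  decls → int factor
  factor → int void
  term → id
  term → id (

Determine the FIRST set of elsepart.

elsepart → void program params program contributes {void}.
elsepart → void params elsepart contributes {void}.
From elsepart → params int: add FIRST(params) = { (, int }.
elsepart → int elsepart void contributes {int}.
Union: FIRST(elsepart) = { (, int, void }.

{ (, int, void }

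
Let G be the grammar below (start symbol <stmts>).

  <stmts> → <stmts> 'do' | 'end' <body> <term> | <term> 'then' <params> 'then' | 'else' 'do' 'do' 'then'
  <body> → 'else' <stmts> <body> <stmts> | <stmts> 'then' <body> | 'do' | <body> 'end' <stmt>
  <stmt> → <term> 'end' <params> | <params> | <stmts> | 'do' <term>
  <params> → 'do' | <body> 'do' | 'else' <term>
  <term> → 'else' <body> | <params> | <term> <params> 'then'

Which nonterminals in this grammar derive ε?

No nonterminal has an empty production or an RHS whose symbols are all nullable.

{ } (none)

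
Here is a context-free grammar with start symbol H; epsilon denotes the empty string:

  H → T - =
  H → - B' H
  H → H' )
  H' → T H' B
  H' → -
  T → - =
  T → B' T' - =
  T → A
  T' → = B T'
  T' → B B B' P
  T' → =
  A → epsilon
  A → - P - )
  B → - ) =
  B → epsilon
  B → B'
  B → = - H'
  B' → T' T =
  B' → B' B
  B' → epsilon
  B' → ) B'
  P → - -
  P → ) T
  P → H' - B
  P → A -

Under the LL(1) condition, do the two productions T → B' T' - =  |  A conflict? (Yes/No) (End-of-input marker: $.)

Yes

FIRST(B' T' - =) = { ), -, = } and FIRST(A) = { -, epsilon }.
Both contain -, so the two alternatives are not disjoint — LL(1) conflict.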